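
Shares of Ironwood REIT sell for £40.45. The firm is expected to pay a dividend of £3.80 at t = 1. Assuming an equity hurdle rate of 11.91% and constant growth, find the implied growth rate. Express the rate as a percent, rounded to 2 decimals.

From P₀ = D₁/(r − g), the implied growth is g = r − D₁/P₀.
g = 0.1191 − 3.80/40.45 = 0.1191 − 0.09394 = 0.02516

2.52%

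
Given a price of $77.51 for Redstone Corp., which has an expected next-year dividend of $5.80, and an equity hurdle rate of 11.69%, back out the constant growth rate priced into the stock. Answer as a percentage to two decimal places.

4.21%

From P₀ = D₁/(r − g), the implied growth is g = r − D₁/P₀.
g = 0.1169 − 5.80/77.51 = 0.1169 − 0.07483 = 0.04207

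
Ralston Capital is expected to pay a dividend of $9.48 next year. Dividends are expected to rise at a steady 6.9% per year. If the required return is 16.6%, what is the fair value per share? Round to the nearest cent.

Gordon growth model: P₀ = D₁/(r − g), with D₁ = 9.48 given directly.
P₀ = 9.4800 / (0.166 − 0.069) = 9.4800 / 0.097 = 97.7320

$97.73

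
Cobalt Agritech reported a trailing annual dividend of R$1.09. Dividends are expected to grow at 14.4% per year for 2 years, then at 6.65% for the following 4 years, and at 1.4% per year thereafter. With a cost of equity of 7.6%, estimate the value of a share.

R$26.66

Three-stage DDM. Project D₁…D_6; terminal Gordon value at t=6 with g = 0.014; discount at r = 0.076.
D_1 = 1.2470
D_2 = 1.4265
D_3 = 1.5214
D_4 = 1.6226
D_5 = 1.7305
D_6 = 1.8455
TV_6 = 1.8714/(0.076−0.014) = 30.1834
P₀ = Σ Dₜ/(1+r)ᵗ + TV_6/(1+r)^6 = 26.6606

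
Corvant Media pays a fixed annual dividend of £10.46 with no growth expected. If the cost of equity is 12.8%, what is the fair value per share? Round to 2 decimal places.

£81.72

Zero-growth DDM (perpetuity): P₀ = D/r = 10.46 / 0.128 = 81.7188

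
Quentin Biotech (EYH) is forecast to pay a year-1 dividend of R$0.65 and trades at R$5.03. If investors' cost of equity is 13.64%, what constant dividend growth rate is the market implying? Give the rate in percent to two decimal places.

From P₀ = D₁/(r − g), the implied growth is g = r − D₁/P₀.
g = 0.1364 − 0.65/5.03 = 0.1364 − 0.12922 = 0.00718

0.72%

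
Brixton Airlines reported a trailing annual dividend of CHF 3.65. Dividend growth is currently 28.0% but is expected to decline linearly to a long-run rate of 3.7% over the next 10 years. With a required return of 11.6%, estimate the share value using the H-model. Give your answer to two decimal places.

H-model: P₀ = D₀[(1+g_L) + H(g_S−g_L)]/(r−g_L), with H = 10/2 = 5.
P₀ = 3.65 × [(1+0.037) + 5×(0.28−0.037)] / (0.116−0.037)
   = 3.65 × 2.2520 / 0.079 = 104.0481

CHF 104.05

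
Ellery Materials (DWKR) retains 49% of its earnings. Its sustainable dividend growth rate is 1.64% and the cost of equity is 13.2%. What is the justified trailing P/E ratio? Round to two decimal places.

Payout ratio b = 1 − 0.49 = 0.51.
Justified trailing P/E = b(1+g)/(r−g) = 0.51×(1+0.0164)/(0.132−0.0164) = 4.4841

4.48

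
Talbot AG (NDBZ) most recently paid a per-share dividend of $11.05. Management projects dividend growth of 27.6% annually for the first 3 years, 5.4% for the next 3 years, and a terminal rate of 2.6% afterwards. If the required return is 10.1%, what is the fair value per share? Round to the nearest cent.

$298.61

Three-stage DDM. Project D₁…D_6; terminal Gordon value at t=6 with g = 0.026; discount at r = 0.101.
D_1 = 14.0998
D_2 = 17.9913
D_3 = 22.9570
D_4 = 24.1966
D_5 = 25.5032
D_6 = 26.8804
TV_6 = 27.5793/(0.101−0.026) = 367.7242
P₀ = Σ Dₜ/(1+r)ᵗ + TV_6/(1+r)^6 = 298.6125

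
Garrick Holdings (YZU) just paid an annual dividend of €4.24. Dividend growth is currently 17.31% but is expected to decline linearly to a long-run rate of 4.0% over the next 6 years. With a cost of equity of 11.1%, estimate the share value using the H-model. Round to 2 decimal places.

€85.95

H-model: P₀ = D₀[(1+g_L) + H(g_S−g_L)]/(r−g_L), with H = 6/2 = 3.
P₀ = 4.24 × [(1+0.04) + 3×(0.1731−0.04)] / (0.111−0.04)
   = 4.24 × 1.4393 / 0.071 = 85.9526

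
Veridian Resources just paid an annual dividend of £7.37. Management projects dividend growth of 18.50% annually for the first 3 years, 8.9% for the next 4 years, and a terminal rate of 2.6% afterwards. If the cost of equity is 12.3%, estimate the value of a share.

£137.73

Three-stage DDM. Project D₁…D_7; terminal Gordon value at t=7 with g = 0.026; discount at r = 0.123.
D_1 = 8.7335
D_2 = 10.3491
D_3 = 12.2637
D_4 = 13.3552
D_5 = 14.5438
D_6 = 15.8382
D_7 = 17.2478
TV_7 = 17.6963/(0.123−0.026) = 182.4356
P₀ = Σ Dₜ/(1+r)ᵗ + TV_7/(1+r)^7 = 137.7299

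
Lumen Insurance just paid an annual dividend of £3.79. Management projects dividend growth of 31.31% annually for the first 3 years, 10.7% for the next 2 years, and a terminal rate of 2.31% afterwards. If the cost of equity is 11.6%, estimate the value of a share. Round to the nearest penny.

£94.98

Three-stage DDM. Project D₁…D_5; terminal Gordon value at t=5 with g = 0.0231; discount at r = 0.116.
D_1 = 4.9766
D_2 = 6.5348
D_3 = 8.5809
D_4 = 9.4991
D_5 = 10.5154
TV_5 = 10.7584/(0.116−0.0231) = 115.8058
P₀ = Σ Dₜ/(1+r)ᵗ + TV_5/(1+r)^5 = 94.9756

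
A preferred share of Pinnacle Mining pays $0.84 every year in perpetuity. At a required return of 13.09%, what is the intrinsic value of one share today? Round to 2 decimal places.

$6.42

Zero-growth DDM (perpetuity): P₀ = D/r = 0.84 / 0.1309 = 6.4171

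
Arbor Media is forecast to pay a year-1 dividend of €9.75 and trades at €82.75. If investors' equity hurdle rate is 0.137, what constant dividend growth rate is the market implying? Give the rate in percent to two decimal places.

From P₀ = D₁/(r − g), the implied growth is g = r − D₁/P₀.
g = 0.137 − 9.75/82.75 = 0.137 − 0.11782 = 0.01918

1.92%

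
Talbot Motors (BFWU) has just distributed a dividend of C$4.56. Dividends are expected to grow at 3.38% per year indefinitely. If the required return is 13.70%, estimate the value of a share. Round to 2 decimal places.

Gordon growth model: P₀ = D₁/(r − g). D₁ = 4.56 × (1 + 0.0338) = 4.7141.
P₀ = 4.7141 / (0.137 − 0.0338) = 4.7141 / 0.1032 = 45.6795

C$45.68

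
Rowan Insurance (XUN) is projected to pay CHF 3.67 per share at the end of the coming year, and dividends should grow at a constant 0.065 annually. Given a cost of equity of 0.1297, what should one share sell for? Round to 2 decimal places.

Gordon growth model: P₀ = D₁/(r − g), with D₁ = 3.67 given directly.
P₀ = 3.6700 / (0.1297 − 0.065) = 3.6700 / 0.0647 = 56.7233

CHF 56.72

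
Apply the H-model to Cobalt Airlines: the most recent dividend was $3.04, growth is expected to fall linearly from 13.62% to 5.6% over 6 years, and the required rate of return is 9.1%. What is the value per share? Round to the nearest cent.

H-model: P₀ = D₀[(1+g_L) + H(g_S−g_L)]/(r−g_L), with H = 6/2 = 3.
P₀ = 3.04 × [(1+0.056) + 3×(0.1362−0.056)] / (0.091−0.056)
   = 3.04 × 1.2966 / 0.035 = 112.6190

$112.62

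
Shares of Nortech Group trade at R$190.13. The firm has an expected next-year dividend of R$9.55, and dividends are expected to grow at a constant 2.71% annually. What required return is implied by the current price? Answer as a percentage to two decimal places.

Rearranging the constant-growth DDM: r = D₁/P₀ + g.
r = 9.5500 / 190.13 + 0.0271 = 0.05023 + 0.0271 = 0.07733

7.73%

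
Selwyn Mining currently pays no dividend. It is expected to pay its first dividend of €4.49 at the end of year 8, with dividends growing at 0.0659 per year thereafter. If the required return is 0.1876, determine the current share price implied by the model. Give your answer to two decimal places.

€11.07

Deferred-dividend DDM. At t=7 the remaining stream is a growing perpetuity with first payment D_8 = 4.49.
V_7 = D_8/(r−g) = 4.49/(0.1876−0.0659) = 36.8940
P₀ = V_7/(1+r)^7 = 36.8940/(1+0.1876)^7 = 11.0730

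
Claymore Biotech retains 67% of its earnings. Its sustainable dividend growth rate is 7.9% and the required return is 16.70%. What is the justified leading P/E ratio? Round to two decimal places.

Payout ratio b = 1 − 0.67 = 0.33.
Justified leading P/E = b/(r−g) = 0.33/(0.167−0.079) = 3.7500

3.75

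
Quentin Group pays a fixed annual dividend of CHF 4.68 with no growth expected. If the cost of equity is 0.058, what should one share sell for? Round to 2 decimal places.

Zero-growth DDM (perpetuity): P₀ = D/r = 4.68 / 0.058 = 80.6897

CHF 80.69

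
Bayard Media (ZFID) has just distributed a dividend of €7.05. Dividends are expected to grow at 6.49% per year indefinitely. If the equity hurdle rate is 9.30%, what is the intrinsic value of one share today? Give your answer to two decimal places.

Gordon growth model: P₀ = D₁/(r − g). D₁ = 7.05 × (1 + 0.0649) = 7.5075.
P₀ = 7.5075 / (0.093 − 0.0649) = 7.5075 / 0.0281 = 267.1724

€267.17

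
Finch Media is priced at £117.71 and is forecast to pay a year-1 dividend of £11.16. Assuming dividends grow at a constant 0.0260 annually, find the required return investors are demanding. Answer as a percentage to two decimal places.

12.08%

Rearranging the constant-growth DDM: r = D₁/P₀ + g.
r = 11.1600 / 117.71 + 0.026 = 0.09481 + 0.026 = 0.12081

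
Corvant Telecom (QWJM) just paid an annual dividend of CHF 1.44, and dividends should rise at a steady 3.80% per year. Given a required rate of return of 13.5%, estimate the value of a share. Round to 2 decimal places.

CHF 15.41

Gordon growth model: P₀ = D₁/(r − g). D₁ = 1.44 × (1 + 0.038) = 1.4947.
P₀ = 1.4947 / (0.135 − 0.038) = 1.4947 / 0.097 = 15.4095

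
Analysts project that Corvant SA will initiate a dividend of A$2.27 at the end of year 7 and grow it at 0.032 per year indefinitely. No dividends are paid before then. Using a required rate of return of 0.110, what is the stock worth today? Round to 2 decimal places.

Deferred-dividend DDM. At t=6 the remaining stream is a growing perpetuity with first payment D_7 = 2.27.
V_6 = D_7/(r−g) = 2.27/(0.11−0.032) = 29.1026
P₀ = V_6/(1+r)^6 = 29.1026/(1+0.11)^6 = 15.5594

A$15.56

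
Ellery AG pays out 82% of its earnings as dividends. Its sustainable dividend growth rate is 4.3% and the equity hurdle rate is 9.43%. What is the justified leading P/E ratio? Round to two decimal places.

15.98

Justified leading P/E = b/(r−g) = 0.82/(0.0943−0.043) = 15.9844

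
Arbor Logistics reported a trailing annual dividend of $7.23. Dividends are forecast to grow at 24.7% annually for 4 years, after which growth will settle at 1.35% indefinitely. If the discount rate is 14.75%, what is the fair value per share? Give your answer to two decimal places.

$112.02

Two-stage DDM. Project D₁…D_4 at 0.247, terminal growth 0.0135, discount at r = 0.1475.
D_1 = 9.0158
D_2 = 11.2427
D_3 = 14.0197
D_4 = 17.4825
Terminal value at t=4: TV = D_5/(r−g) = 17.7185/(0.1475−0.0135) = 132.2279
P₀ = 9.0158/(1+0.1475)^1 + 11.2427/(1+0.1475)^2 + 14.0197/(1+0.1475)^3 + 17.4825/(1+0.1475)^4 + 132.2279/(1+0.1475)^4 = 112.0194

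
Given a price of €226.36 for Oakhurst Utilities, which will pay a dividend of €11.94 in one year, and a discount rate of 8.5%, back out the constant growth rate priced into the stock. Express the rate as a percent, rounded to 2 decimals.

From P₀ = D₁/(r − g), the implied growth is g = r − D₁/P₀.
g = 0.085 − 11.94/226.36 = 0.085 − 0.05275 = 0.03225

3.23%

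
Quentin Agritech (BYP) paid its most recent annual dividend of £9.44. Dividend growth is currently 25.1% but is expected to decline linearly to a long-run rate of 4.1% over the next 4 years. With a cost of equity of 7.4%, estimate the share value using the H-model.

H-model: P₀ = D₀[(1+g_L) + H(g_S−g_L)]/(r−g_L), with H = 4/2 = 2.
P₀ = 9.44 × [(1+0.041) + 2×(0.251−0.041)] / (0.074−0.041)
   = 9.44 × 1.4610 / 0.033 = 417.9345

£417.93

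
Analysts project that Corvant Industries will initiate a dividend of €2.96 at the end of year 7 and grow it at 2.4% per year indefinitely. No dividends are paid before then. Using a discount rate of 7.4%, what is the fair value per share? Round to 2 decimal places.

€38.57

Deferred-dividend DDM. At t=6 the remaining stream is a growing perpetuity with first payment D_7 = 2.96.
V_6 = D_7/(r−g) = 2.96/(0.074−0.024) = 59.2000
P₀ = V_6/(1+r)^6 = 59.2000/(1+0.074)^6 = 38.5741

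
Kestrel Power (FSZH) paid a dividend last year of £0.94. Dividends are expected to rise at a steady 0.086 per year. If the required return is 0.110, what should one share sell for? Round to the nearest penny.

Gordon growth model: P₀ = D₁/(r − g). D₁ = 0.94 × (1 + 0.086) = 1.0208.
P₀ = 1.0208 / (0.11 − 0.086) = 1.0208 / 0.024 = 42.5350

£42.53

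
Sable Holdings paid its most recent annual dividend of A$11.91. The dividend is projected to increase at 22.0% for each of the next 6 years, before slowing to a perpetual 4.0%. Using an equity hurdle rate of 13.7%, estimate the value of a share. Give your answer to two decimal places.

Two-stage DDM. Project D₁…D_6 at 0.22, terminal growth 0.04, discount at r = 0.137.
D_1 = 14.5302
D_2 = 17.7268
D_3 = 21.6267
D_4 = 26.3846
D_5 = 32.1893
D_6 = 39.2709
Terminal value at t=6: TV = D_7/(r−g) = 40.8417/(0.137−0.04) = 421.0487
P₀ = 14.5302/(1+0.137)^1 + 17.7268/(1+0.137)^2 + 21.6267/(1+0.137)^3 + 26.3846/(1+0.137)^4 + 32.1893/(1+0.137)^5 + 39.2709/(1+0.137)^6 + 421.0487/(1+0.137)^6 = 286.9896

A$286.99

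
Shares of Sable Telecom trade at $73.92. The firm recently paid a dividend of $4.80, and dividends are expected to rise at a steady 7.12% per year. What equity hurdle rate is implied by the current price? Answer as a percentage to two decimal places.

Rearranging the constant-growth DDM: r = D₁/P₀ + g.
D₁ = 4.80 × (1 + 0.0712) = 5.1418.
r = 5.1418 / 73.92 + 0.0712 = 0.06956 + 0.0712 = 0.14076

14.08%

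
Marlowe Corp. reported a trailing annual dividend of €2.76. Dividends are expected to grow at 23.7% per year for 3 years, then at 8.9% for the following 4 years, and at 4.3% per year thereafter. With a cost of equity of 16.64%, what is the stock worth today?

Three-stage DDM. Project D₁…D_7; terminal Gordon value at t=7 with g = 0.043; discount at r = 0.1664.
D_1 = 3.4141
D_2 = 4.2233
D_3 = 5.2242
D_4 = 5.6891
D_5 = 6.1955
D_6 = 6.7469
D_7 = 7.3473
TV_7 = 7.6633/(0.1664−0.043) = 62.1010
P₀ = Σ Dₜ/(1+r)ᵗ + TV_7/(1+r)^7 = 41.5905

€41.59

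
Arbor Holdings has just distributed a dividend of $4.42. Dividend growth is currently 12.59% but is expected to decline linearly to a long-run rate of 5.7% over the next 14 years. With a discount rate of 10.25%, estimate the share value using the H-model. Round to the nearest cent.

H-model: P₀ = D₀[(1+g_L) + H(g_S−g_L)]/(r−g_L), with H = 14/2 = 7.
P₀ = 4.42 × [(1+0.057) + 7×(0.1259−0.057)] / (0.1025−0.057)
   = 4.42 × 1.5393 / 0.0455 = 149.5320

$149.53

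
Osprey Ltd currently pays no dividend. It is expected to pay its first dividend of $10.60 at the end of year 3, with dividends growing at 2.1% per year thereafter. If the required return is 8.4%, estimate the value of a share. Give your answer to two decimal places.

$143.19

Deferred-dividend DDM. At t=2 the remaining stream is a growing perpetuity with first payment D_3 = 10.60.
V_2 = D_3/(r−g) = 10.60/(0.084−0.021) = 168.2540
P₀ = V_2/(1+r)^2 = 168.2540/(1+0.084)^2 = 143.1880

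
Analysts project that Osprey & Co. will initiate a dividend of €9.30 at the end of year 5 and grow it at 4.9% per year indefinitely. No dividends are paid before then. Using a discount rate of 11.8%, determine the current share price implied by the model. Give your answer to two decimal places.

€86.27

Deferred-dividend DDM. At t=4 the remaining stream is a growing perpetuity with first payment D_5 = 9.30.
V_4 = D_5/(r−g) = 9.30/(0.118−0.049) = 134.7826
P₀ = V_4/(1+r)^4 = 134.7826/(1+0.118)^4 = 86.2714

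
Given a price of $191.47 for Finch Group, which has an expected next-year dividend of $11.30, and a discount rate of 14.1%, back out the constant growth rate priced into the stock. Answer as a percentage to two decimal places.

8.20%

From P₀ = D₁/(r − g), the implied growth is g = r − D₁/P₀.
g = 0.141 − 11.30/191.47 = 0.141 − 0.05902 = 0.08198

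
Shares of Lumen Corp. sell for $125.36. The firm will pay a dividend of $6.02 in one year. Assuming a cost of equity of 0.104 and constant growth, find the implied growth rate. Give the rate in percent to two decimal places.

From P₀ = D₁/(r − g), the implied growth is g = r − D₁/P₀.
g = 0.104 − 6.02/125.36 = 0.104 − 0.04802 = 0.05598

5.60%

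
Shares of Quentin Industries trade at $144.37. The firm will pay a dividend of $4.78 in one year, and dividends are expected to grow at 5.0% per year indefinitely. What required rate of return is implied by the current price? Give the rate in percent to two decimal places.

Rearranging the constant-growth DDM: r = D₁/P₀ + g.
r = 4.7800 / 144.37 + 0.05 = 0.03311 + 0.05 = 0.08311

8.31%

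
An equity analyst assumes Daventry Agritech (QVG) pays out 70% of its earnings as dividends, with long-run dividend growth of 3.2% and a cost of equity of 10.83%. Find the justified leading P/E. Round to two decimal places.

9.17

Justified leading P/E = b/(r−g) = 0.70/(0.1083−0.032) = 9.1743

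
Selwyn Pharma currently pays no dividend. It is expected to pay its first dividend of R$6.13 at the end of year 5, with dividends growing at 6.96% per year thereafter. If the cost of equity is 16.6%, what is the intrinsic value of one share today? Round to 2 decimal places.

Deferred-dividend DDM. At t=4 the remaining stream is a growing perpetuity with first payment D_5 = 6.13.
V_4 = D_5/(r−g) = 6.13/(0.166−0.0696) = 63.5892
P₀ = V_4/(1+r)^4 = 63.5892/(1+0.166)^4 = 34.4024

R$34.40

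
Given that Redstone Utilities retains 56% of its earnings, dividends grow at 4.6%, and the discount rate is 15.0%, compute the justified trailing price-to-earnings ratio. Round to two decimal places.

Payout ratio b = 1 − 0.56 = 0.44.
Justified trailing P/E = b(1+g)/(r−g) = 0.44×(1+0.046)/(0.15−0.046) = 4.4254

4.43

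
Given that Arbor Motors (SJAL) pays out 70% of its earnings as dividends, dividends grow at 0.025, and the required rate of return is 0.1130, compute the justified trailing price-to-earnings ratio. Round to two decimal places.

8.15

Justified trailing P/E = b(1+g)/(r−g) = 0.70×(1+0.025)/(0.113−0.025) = 8.1534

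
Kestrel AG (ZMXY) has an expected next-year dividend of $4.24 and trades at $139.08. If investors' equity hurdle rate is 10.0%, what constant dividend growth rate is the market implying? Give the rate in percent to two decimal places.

6.95%

From P₀ = D₁/(r − g), the implied growth is g = r − D₁/P₀.
g = 0.1 − 4.24/139.08 = 0.1 − 0.03049 = 0.06951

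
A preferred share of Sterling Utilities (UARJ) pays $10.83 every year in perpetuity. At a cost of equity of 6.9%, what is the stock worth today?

$156.96

Zero-growth DDM (perpetuity): P₀ = D/r = 10.83 / 0.069 = 156.9565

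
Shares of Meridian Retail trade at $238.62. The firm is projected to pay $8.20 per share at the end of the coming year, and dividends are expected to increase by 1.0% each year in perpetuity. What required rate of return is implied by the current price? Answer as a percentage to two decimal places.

Rearranging the constant-growth DDM: r = D₁/P₀ + g.
r = 8.2000 / 238.62 + 0.01 = 0.03436 + 0.01 = 0.04436

4.44%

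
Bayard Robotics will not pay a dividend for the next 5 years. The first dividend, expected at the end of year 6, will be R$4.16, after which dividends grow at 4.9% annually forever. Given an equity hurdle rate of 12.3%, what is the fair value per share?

R$31.47

Deferred-dividend DDM. At t=5 the remaining stream is a growing perpetuity with first payment D_6 = 4.16.
V_5 = D_6/(r−g) = 4.16/(0.123−0.049) = 56.2162
P₀ = V_5/(1+r)^5 = 56.2162/(1+0.123)^5 = 31.4748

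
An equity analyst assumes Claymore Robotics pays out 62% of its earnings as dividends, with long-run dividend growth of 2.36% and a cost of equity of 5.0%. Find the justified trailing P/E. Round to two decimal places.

24.04

Justified trailing P/E = b(1+g)/(r−g) = 0.62×(1+0.0236)/(0.05−0.0236) = 24.0391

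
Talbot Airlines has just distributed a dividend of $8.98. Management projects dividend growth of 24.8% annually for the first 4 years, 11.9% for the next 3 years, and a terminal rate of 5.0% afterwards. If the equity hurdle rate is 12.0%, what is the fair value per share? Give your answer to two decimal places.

Three-stage DDM. Project D₁…D_7; terminal Gordon value at t=7 with g = 0.05; discount at r = 0.12.
D_1 = 11.2070
D_2 = 13.9864
D_3 = 17.4550
D_4 = 21.7839
D_5 = 24.3761
D_6 = 27.2769
D_7 = 30.5228
TV_7 = 32.0490/(0.12−0.05) = 457.8426
P₀ = Σ Dₜ/(1+r)ᵗ + TV_7/(1+r)^7 = 295.9870

$295.99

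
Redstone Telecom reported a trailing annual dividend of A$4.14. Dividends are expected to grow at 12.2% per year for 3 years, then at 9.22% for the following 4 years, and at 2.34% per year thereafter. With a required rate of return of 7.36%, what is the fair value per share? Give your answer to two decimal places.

Three-stage DDM. Project D₁…D_7; terminal Gordon value at t=7 with g = 0.0234; discount at r = 0.0736.
D_1 = 4.6451
D_2 = 5.2118
D_3 = 5.8476
D_4 = 6.3868
D_5 = 6.9756
D_6 = 7.6188
D_7 = 8.3212
TV_7 = 8.5159/(0.0736−0.0234) = 169.6404
P₀ = Σ Dₜ/(1+r)ᵗ + TV_7/(1+r)^7 = 136.4976

A$136.50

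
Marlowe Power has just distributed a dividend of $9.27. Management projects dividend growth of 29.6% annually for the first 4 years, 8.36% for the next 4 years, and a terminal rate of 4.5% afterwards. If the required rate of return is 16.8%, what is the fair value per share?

Three-stage DDM. Project D₁…D_8; terminal Gordon value at t=8 with g = 0.045; discount at r = 0.168.
D_1 = 12.0139
D_2 = 15.5700
D_3 = 20.1788
D_4 = 26.1517
D_5 = 28.3380
D_6 = 30.7070
D_7 = 33.2741
D_8 = 36.0558
TV_8 = 37.6784/(0.168−0.045) = 306.3281
P₀ = Σ Dₜ/(1+r)ᵗ + TV_8/(1+r)^8 = 183.6142

$183.61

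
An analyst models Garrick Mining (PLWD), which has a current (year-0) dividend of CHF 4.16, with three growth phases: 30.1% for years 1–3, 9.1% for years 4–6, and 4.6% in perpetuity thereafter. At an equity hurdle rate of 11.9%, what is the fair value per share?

Three-stage DDM. Project D₁…D_6; terminal Gordon value at t=6 with g = 0.046; discount at r = 0.119.
D_1 = 5.4122
D_2 = 7.0412
D_3 = 9.1606
D_4 = 9.9942
D_5 = 10.9037
D_6 = 11.8960
TV_6 = 12.4432/(0.119−0.046) = 170.4544
P₀ = Σ Dₜ/(1+r)ᵗ + TV_6/(1+r)^6 = 122.4676

CHF 122.47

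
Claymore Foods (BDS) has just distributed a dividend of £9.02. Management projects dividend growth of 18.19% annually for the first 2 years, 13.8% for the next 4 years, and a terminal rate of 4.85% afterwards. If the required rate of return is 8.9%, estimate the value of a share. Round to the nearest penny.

Three-stage DDM. Project D₁…D_6; terminal Gordon value at t=6 with g = 0.0485; discount at r = 0.089.
D_1 = 10.6607
D_2 = 12.5999
D_3 = 14.3387
D_4 = 16.3175
D_5 = 18.5693
D_6 = 21.1318
TV_6 = 22.1567/(0.089−0.0485) = 547.0795
P₀ = Σ Dₜ/(1+r)ᵗ + TV_6/(1+r)^6 = 395.9201

£395.92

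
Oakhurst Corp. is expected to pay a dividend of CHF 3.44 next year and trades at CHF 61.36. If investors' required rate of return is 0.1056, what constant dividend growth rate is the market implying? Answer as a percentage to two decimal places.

4.95%

From P₀ = D₁/(r − g), the implied growth is g = r − D₁/P₀.
g = 0.1056 − 3.44/61.36 = 0.1056 − 0.05606 = 0.04954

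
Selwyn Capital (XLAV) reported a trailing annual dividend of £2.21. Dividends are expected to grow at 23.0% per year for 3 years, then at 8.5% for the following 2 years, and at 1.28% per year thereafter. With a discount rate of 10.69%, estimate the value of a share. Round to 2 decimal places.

Three-stage DDM. Project D₁…D_5; terminal Gordon value at t=5 with g = 0.0128; discount at r = 0.1069.
D_1 = 2.7183
D_2 = 3.3435
D_3 = 4.1125
D_4 = 4.4621
D_5 = 4.8414
TV_5 = 4.9033/(0.1069−0.0128) = 52.1076
P₀ = Σ Dₜ/(1+r)ᵗ + TV_5/(1+r)^5 = 45.4618

£45.46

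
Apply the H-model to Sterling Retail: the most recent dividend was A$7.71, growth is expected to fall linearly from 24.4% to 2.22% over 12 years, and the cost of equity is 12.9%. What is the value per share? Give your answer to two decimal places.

A$169.87

H-model: P₀ = D₀[(1+g_L) + H(g_S−g_L)]/(r−g_L), with H = 12/2 = 6.
P₀ = 7.71 × [(1+0.0222) + 6×(0.244−0.0222)] / (0.129−0.0222)
   = 7.71 × 2.3530 / 0.1068 = 169.8654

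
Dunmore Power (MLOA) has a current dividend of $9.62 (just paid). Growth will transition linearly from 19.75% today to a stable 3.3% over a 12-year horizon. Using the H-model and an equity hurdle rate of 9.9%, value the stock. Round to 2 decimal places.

H-model: P₀ = D₀[(1+g_L) + H(g_S−g_L)]/(r−g_L), with H = 12/2 = 6.
P₀ = 9.62 × [(1+0.033) + 6×(0.1975−0.033)] / (0.099−0.033)
   = 9.62 × 2.0200 / 0.066 = 294.4303

$294.43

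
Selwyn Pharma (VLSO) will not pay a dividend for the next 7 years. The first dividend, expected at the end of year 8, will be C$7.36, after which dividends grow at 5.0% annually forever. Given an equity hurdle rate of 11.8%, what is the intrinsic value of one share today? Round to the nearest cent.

C$49.58

Deferred-dividend DDM. At t=7 the remaining stream is a growing perpetuity with first payment D_8 = 7.36.
V_7 = D_8/(r−g) = 7.36/(0.118−0.05) = 108.2353
P₀ = V_7/(1+r)^7 = 108.2353/(1+0.118)^7 = 49.5765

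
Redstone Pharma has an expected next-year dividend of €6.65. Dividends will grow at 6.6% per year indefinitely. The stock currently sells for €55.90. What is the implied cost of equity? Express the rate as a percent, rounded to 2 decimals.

Rearranging the constant-growth DDM: r = D₁/P₀ + g.
r = 6.6500 / 55.90 + 0.066 = 0.11896 + 0.066 = 0.18496

18.50%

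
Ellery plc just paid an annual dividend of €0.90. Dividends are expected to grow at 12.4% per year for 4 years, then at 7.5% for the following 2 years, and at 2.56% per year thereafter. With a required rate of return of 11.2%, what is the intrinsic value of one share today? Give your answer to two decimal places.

€15.91

Three-stage DDM. Project D₁…D_6; terminal Gordon value at t=6 with g = 0.0256; discount at r = 0.112.
D_1 = 1.0116
D_2 = 1.1370
D_3 = 1.2780
D_4 = 1.4365
D_5 = 1.5442
D_6 = 1.6601
TV_6 = 1.7026/(0.112−0.0256) = 19.7056
P₀ = Σ Dₜ/(1+r)ᵗ + TV_6/(1+r)^6 = 15.9066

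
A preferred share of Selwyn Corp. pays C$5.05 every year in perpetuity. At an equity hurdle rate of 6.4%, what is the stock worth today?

C$78.91

Zero-growth DDM (perpetuity): P₀ = D/r = 5.05 / 0.064 = 78.9062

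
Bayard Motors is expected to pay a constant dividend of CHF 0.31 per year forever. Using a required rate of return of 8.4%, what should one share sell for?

CHF 3.69

Zero-growth DDM (perpetuity): P₀ = D/r = 0.31 / 0.084 = 3.6905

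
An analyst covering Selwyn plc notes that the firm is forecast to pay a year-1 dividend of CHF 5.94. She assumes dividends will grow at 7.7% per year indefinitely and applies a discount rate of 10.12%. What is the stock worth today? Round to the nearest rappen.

Gordon growth model: P₀ = D₁/(r − g), with D₁ = 5.94 given directly.
P₀ = 5.9400 / (0.1012 − 0.077) = 5.9400 / 0.0242 = 245.4545

CHF 245.45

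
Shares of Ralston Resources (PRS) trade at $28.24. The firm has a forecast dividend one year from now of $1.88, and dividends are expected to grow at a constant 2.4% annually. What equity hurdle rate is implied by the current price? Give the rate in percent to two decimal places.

Rearranging the constant-growth DDM: r = D₁/P₀ + g.
r = 1.8800 / 28.24 + 0.024 = 0.06657 + 0.024 = 0.09057

9.06%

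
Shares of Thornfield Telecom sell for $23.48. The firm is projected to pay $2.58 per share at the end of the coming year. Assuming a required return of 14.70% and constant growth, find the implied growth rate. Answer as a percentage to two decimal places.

From P₀ = D₁/(r − g), the implied growth is g = r − D₁/P₀.
g = 0.147 − 2.58/23.48 = 0.147 − 0.10988 = 0.03712

3.71%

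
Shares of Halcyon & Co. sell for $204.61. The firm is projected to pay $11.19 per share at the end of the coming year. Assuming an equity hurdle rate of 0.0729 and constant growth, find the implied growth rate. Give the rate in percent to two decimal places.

From P₀ = D₁/(r − g), the implied growth is g = r − D₁/P₀.
g = 0.0729 − 11.19/204.61 = 0.0729 − 0.05469 = 0.01821

1.82%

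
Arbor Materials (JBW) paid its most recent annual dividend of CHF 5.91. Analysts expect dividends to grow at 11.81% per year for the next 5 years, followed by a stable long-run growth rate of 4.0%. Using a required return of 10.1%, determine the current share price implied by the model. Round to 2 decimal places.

Two-stage DDM. Project D₁…D_5 at 0.1181, terminal growth 0.04, discount at r = 0.101.
D_1 = 6.6080
D_2 = 7.3884
D_3 = 8.2609
D_4 = 9.2366
D_5 = 10.3274
Terminal value at t=5: TV = D_6/(r−g) = 10.7405/(0.101−0.04) = 176.0736
P₀ = 6.6080/(1+0.101)^1 + 7.3884/(1+0.101)^2 + 8.2609/(1+0.101)^3 + 9.2366/(1+0.101)^4 + 10.3274/(1+0.101)^5 + 176.0736/(1+0.101)^5 = 139.7880

CHF 139.79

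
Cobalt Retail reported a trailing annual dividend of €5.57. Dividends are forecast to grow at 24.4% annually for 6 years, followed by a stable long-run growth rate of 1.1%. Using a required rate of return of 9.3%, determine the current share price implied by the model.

€203.14

Two-stage DDM. Project D₁…D_6 at 0.244, terminal growth 0.011, discount at r = 0.093.
D_1 = 6.9291
D_2 = 8.6198
D_3 = 10.7230
D_4 = 13.3394
D_5 = 16.5942
D_6 = 20.6432
Terminal value at t=6: TV = D_7/(r−g) = 20.8703/(0.093−0.011) = 254.5158
P₀ = 6.9291/(1+0.093)^1 + 8.6198/(1+0.093)^2 + 10.7230/(1+0.093)^3 + 13.3394/(1+0.093)^4 + 16.5942/(1+0.093)^5 + 20.6432/(1+0.093)^6 + 254.5158/(1+0.093)^6 = 203.1364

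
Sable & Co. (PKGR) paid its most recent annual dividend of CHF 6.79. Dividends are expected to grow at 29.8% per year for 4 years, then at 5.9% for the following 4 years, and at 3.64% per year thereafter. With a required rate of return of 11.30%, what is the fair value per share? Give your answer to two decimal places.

CHF 224.20

Three-stage DDM. Project D₁…D_8; terminal Gordon value at t=8 with g = 0.0364; discount at r = 0.113.
D_1 = 8.8134
D_2 = 11.4398
D_3 = 14.8489
D_4 = 19.2739
D_5 = 20.4110
D_6 = 21.6153
D_7 = 22.8906
D_8 = 24.2411
TV_8 = 25.1235/(0.113−0.0364) = 327.9828
P₀ = Σ Dₜ/(1+r)ᵗ + TV_8/(1+r)^8 = 224.1981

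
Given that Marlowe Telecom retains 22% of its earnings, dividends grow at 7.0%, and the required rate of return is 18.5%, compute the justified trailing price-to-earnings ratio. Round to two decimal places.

7.26

Payout ratio b = 1 − 0.22 = 0.78.
Justified trailing P/E = b(1+g)/(r−g) = 0.78×(1+0.07)/(0.185−0.07) = 7.2574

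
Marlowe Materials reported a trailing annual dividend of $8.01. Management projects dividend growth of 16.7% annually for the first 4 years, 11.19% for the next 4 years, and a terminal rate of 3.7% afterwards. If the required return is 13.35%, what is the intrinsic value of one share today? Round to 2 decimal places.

$158.34

Three-stage DDM. Project D₁…D_8; terminal Gordon value at t=8 with g = 0.037; discount at r = 0.1335.
D_1 = 9.3477
D_2 = 10.9087
D_3 = 12.7305
D_4 = 14.8565
D_5 = 16.5189
D_6 = 18.3674
D_7 = 20.4227
D_8 = 22.7080
TV_8 = 23.5482/(0.1335−0.037) = 244.0227
P₀ = Σ Dₜ/(1+r)ᵗ + TV_8/(1+r)^8 = 158.3431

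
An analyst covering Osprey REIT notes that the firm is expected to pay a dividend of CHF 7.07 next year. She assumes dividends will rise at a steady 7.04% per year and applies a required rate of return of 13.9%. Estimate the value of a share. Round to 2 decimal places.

Gordon growth model: P₀ = D₁/(r − g), with D₁ = 7.07 given directly.
P₀ = 7.0700 / (0.139 − 0.0704) = 7.0700 / 0.0686 = 103.0612

CHF 103.06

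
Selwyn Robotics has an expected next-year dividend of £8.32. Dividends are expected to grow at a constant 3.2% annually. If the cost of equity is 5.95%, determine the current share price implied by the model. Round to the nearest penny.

£302.55

Gordon growth model: P₀ = D₁/(r − g), with D₁ = 8.32 given directly.
P₀ = 8.3200 / (0.0595 − 0.032) = 8.3200 / 0.0275 = 302.5455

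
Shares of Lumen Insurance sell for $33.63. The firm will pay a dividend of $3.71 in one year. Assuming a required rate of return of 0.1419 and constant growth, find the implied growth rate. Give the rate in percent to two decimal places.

3.16%

From P₀ = D₁/(r − g), the implied growth is g = r − D₁/P₀.
g = 0.1419 − 3.71/33.63 = 0.1419 − 0.11032 = 0.03158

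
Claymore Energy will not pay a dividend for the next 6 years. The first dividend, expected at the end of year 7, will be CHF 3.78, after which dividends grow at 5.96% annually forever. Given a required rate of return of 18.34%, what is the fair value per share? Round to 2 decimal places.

CHF 11.12

Deferred-dividend DDM. At t=6 the remaining stream is a growing perpetuity with first payment D_7 = 3.78.
V_6 = D_7/(r−g) = 3.78/(0.1834−0.0596) = 30.5331
P₀ = V_6/(1+r)^6 = 30.5331/(1+0.1834)^6 = 11.1169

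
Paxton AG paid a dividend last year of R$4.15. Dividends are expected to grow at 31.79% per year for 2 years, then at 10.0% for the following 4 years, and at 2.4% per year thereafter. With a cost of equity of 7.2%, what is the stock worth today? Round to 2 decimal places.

Three-stage DDM. Project D₁…D_6; terminal Gordon value at t=6 with g = 0.024; discount at r = 0.072.
D_1 = 5.4693
D_2 = 7.2080
D_3 = 7.9288
D_4 = 8.7216
D_5 = 9.5938
D_6 = 10.5532
TV_6 = 10.8065/(0.072−0.024) = 225.1347
P₀ = Σ Dₜ/(1+r)ᵗ + TV_6/(1+r)^6 = 186.4901

R$186.49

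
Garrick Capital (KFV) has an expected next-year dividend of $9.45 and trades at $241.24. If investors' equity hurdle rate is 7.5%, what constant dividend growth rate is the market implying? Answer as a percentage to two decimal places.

From P₀ = D₁/(r − g), the implied growth is g = r − D₁/P₀.
g = 0.075 − 9.45/241.24 = 0.075 − 0.03917 = 0.03583

3.58%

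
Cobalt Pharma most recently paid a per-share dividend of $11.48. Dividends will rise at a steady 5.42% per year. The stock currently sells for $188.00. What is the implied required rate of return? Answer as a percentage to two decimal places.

11.86%

Rearranging the constant-growth DDM: r = D₁/P₀ + g.
D₁ = 11.48 × (1 + 0.0542) = 12.1022.
r = 12.1022 / 188.00 + 0.0542 = 0.06437 + 0.0542 = 0.11857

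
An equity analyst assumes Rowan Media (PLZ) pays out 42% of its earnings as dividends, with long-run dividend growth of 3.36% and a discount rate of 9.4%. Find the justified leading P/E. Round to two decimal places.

6.95

Justified leading P/E = b/(r−g) = 0.42/(0.094−0.0336) = 6.9536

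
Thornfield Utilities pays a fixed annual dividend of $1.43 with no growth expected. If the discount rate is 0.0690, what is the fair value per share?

$20.72

Zero-growth DDM (perpetuity): P₀ = D/r = 1.43 / 0.069 = 20.7246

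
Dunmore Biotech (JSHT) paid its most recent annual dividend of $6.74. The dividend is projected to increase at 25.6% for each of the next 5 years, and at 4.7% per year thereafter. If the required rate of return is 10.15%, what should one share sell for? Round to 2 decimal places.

$300.42

Two-stage DDM. Project D₁…D_5 at 0.256, terminal growth 0.047, discount at r = 0.1015.
D_1 = 8.4654
D_2 = 10.6326
D_3 = 13.3545
D_4 = 16.7733
D_5 = 21.0673
Terminal value at t=5: TV = D_6/(r−g) = 22.0574/(0.1015−0.047) = 404.7234
P₀ = 8.4654/(1+0.1015)^1 + 10.6326/(1+0.1015)^2 + 13.3545/(1+0.1015)^3 + 16.7733/(1+0.1015)^4 + 21.0673/(1+0.1015)^5 + 404.7234/(1+0.1015)^5 = 300.4226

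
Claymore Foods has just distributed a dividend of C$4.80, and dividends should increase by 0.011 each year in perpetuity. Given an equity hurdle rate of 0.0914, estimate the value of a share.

C$60.36

Gordon growth model: P₀ = D₁/(r − g). D₁ = 4.80 × (1 + 0.011) = 4.8528.
P₀ = 4.8528 / (0.0914 − 0.011) = 4.8528 / 0.0804 = 60.3582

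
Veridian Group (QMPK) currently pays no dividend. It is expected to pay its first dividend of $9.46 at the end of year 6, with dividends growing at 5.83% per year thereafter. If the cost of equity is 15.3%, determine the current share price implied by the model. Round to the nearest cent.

Deferred-dividend DDM. At t=5 the remaining stream is a growing perpetuity with first payment D_6 = 9.46.
V_5 = D_6/(r−g) = 9.46/(0.153−0.0583) = 99.8944
P₀ = V_5/(1+r)^5 = 99.8944/(1+0.153)^5 = 49.0224

$49.02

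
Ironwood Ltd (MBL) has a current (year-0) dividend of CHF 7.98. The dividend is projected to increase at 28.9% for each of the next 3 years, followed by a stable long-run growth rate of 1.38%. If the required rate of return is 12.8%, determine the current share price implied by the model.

CHF 137.16

Two-stage DDM. Project D₁…D_3 at 0.289, terminal growth 0.0138, discount at r = 0.128.
D_1 = 10.2862
D_2 = 13.2589
D_3 = 17.0908
Terminal value at t=3: TV = D_4/(r−g) = 17.3266/(0.128−0.0138) = 151.7217
P₀ = 10.2862/(1+0.128)^1 + 13.2589/(1+0.128)^2 + 17.0908/(1+0.128)^3 + 151.7217/(1+0.128)^3 = 137.1585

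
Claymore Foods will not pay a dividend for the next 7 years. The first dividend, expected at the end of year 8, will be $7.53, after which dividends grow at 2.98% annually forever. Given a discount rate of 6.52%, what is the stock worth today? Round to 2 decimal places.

Deferred-dividend DDM. At t=7 the remaining stream is a growing perpetuity with first payment D_8 = 7.53.
V_7 = D_8/(r−g) = 7.53/(0.0652−0.0298) = 212.7119
P₀ = V_7/(1+r)^7 = 212.7119/(1+0.0652)^7 = 136.7016

$136.70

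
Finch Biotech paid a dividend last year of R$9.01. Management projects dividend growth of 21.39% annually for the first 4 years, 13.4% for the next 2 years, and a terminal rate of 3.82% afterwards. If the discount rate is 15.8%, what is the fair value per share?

R$152.11

Three-stage DDM. Project D₁…D_6; terminal Gordon value at t=6 with g = 0.0382; discount at r = 0.158.
D_1 = 10.9372
D_2 = 13.2767
D_3 = 16.1166
D_4 = 19.5639
D_5 = 22.1855
D_6 = 25.1584
TV_6 = 26.1194/(0.158−0.0382) = 218.0252
P₀ = Σ Dₜ/(1+r)ᵗ + TV_6/(1+r)^6 = 152.1104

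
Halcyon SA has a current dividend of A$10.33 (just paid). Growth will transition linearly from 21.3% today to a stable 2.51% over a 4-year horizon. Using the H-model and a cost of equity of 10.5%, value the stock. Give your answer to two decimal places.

H-model: P₀ = D₀[(1+g_L) + H(g_S−g_L)]/(r−g_L), with H = 4/2 = 2.
P₀ = 10.33 × [(1+0.0251) + 2×(0.213−0.0251)] / (0.105−0.0251)
   = 10.33 × 1.4009 / 0.0799 = 181.1176

A$181.12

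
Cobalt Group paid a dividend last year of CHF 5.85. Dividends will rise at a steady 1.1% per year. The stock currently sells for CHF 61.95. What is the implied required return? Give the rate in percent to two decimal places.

Rearranging the constant-growth DDM: r = D₁/P₀ + g.
D₁ = 5.85 × (1 + 0.011) = 5.9143.
r = 5.9143 / 61.95 + 0.011 = 0.09547 + 0.011 = 0.10647

10.65%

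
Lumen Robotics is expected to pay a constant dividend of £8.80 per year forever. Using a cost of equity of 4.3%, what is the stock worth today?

Zero-growth DDM (perpetuity): P₀ = D/r = 8.80 / 0.043 = 204.6512

£204.65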